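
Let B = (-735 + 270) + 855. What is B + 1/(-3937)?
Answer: 1535429/3937 ≈ 390.00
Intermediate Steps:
B = 390 (B = -465 + 855 = 390)
B + 1/(-3937) = 390 + 1/(-3937) = 390 - 1/3937 = 1535429/3937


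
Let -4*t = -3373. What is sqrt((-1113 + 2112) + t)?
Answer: sqrt(7369)/2 ≈ 42.921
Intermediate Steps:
t = 3373/4 (t = -1/4*(-3373) = 3373/4 ≈ 843.25)
sqrt((-1113 + 2112) + t) = sqrt((-1113 + 2112) + 3373/4) = sqrt(999 + 3373/4) = sqrt(7369/4) = sqrt(7369)/2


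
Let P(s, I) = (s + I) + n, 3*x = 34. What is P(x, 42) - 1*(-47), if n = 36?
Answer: 409/3 ≈ 136.33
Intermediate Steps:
x = 34/3 (x = (⅓)*34 = 34/3 ≈ 11.333)
P(s, I) = 36 + I + s (P(s, I) = (s + I) + 36 = (I + s) + 36 = 36 + I + s)
P(x, 42) - 1*(-47) = (36 + 42 + 34/3) - 1*(-47) = 268/3 + 47 = 409/3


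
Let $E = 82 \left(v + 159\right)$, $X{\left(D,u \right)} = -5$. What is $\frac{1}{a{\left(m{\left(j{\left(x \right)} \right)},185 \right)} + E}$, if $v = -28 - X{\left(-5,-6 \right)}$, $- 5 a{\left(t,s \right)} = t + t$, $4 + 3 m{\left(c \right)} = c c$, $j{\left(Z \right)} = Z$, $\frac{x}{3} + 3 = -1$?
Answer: $\frac{3}{33400} \approx 8.982 \cdot 10^{-5}$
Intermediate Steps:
$x = -12$ ($x = -9 + 3 \left(-1\right) = -9 - 3 = -12$)
$m{\left(c \right)} = - \frac{4}{3} + \frac{c^{2}}{3}$ ($m{\left(c \right)} = - \frac{4}{3} + \frac{c c}{3} = - \frac{4}{3} + \frac{c^{2}}{3}$)
$a{\left(t,s \right)} = - \frac{2 t}{5}$ ($a{\left(t,s \right)} = - \frac{t + t}{5} = - \frac{2 t}{5}$)
$v = -23$ ($v = -28 - -5 = -28 + 5 = -23$)
$E = 11152$ ($E = 82 \left(-23 + 159\right) = 82 \cdot 136 = 11152$)
$\frac{1}{a{\left(m{\left(j{\left(x \right)} \right)},185 \right)} + E} = \frac{1}{- \frac{2 \left(- \frac{4}{3} + \frac{\left(-12\right)^{2}}{3}\right)}{5} + 11152} = \frac{1}{- \frac{2 \left(- \frac{4}{3} + \frac{1}{3} \cdot 144\right)}{5} + 11152} = \frac{1}{- \frac{2 \left(- \frac{4}{3} + 48\right)}{5} + 11152} = \frac{1}{\left(- \frac{2}{5}\right) \frac{140}{3} + 11152} = \frac{1}{- \frac{56}{3} + 11152} = \frac{1}{\frac{33400}{3}} = \frac{3}{33400}$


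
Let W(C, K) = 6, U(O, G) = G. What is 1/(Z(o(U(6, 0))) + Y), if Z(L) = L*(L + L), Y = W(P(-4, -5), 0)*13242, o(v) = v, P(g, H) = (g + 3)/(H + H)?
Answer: 1/79452 ≈ 1.2586e-5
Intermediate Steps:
P(g, H) = (3 + g)/(2*H) (P(g, H) = (3 + g)/((2*H)) = (3 + g)*(1/(2*H)) = (3 + g)/(2*H))
Y = 79452 (Y = 6*13242 = 79452)
Z(L) = 2*L² (Z(L) = L*(2*L) = 2*L²)
1/(Z(o(U(6, 0))) + Y) = 1/(2*0² + 79452) = 1/(2*0 + 79452) = 1/(0 + 79452) = 1/79452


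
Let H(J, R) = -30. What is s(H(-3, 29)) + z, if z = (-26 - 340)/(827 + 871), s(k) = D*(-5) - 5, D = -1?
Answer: -61/283 ≈ -0.21555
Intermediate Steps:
s(k) = 0 (s(k) = -1*(-5) - 5 = 5 - 5 = 0)
z = -61/283 (z = -366/1698 = (1/1698)*(-366) = -61/283 ≈ -0.21555)
s(H(-3, 29)) + z = 0 - 61/283 = -61/283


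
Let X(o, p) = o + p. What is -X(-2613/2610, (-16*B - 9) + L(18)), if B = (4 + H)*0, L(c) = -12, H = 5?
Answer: 19141/870 ≈ 22.001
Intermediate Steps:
B = 0 (B = (4 + 5)*0 = 9*0 = 0)
-X(-2613/2610, (-16*B - 9) + L(18)) = -(-2613/2610 + ((-16*0 - 9) - 12)) = -(-2613*1/2610 + ((0 - 9) - 12)) = -(-871/870 + (-9 - 12)) = -(-871/870 - 21) = -1*(-19141/870) = 19141/870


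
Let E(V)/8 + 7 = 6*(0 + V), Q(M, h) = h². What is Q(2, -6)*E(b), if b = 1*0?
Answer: -2016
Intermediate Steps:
b = 0
E(V) = -56 + 48*V (E(V) = -56 + 8*(6*(0 + V)) = -56 + 8*(6*V) = -56 + 48*V)
Q(2, -6)*E(b) = (-6)²*(-56 + 48*0) = 36*(-56 + 0) = 36*(-56) = -2016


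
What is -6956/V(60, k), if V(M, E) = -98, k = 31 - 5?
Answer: 3478/49 ≈ 70.980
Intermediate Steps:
k = 26
-6956/V(60, k) = -6956/(-98) = -6956*(-1/98) = 3478/49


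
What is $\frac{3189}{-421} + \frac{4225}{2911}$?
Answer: $- \frac{7504454}{1225531} \approx -6.1234$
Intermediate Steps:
$\frac{3189}{-421} + \frac{4225}{2911} = 3189 \left(- \frac{1}{421}\right) + 4225 \cdot \frac{1}{2911} = - \frac{3189}{421} + \frac{4225}{2911} = - \frac{7504454}{1225531}$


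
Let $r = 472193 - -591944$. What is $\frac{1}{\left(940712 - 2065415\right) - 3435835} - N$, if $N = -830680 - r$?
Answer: $\frac{8641384931545}{4560538} \approx 1.8948 \cdot 10^{6}$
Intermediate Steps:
$r = 1064137$ ($r = 472193 + 591944 = 1064137$)
$N = -1894817$ ($N = -830680 - 1064137 = -1894817$)
$\frac{1}{\left(940712 - 2065415\right) - 3435835} - N = \frac{1}{\left(940712 - 2065415\right) - 3435835} - -1894817 = \frac{1}{-1124703 - 3435835} + 1894817 = \frac{1}{-4560538} + 1894817 = - \frac{1}{4560538} + 1894817 = \frac{8641384931545}{4560538}$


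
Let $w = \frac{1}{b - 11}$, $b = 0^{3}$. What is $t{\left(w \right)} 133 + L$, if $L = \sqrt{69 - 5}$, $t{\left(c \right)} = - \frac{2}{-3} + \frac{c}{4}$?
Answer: $\frac{12361}{132} \approx 93.644$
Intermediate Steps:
$b = 0$
$w = - \frac{1}{11}$ ($w = \frac{1}{0 - 11} = \frac{1}{-11} = - \frac{1}{11} \approx -0.090909$)
$t{\left(c \right)} = \frac{2}{3} + \frac{c}{4}$ ($t{\left(c \right)} = \left(-2\right) \left(- \frac{1}{3}\right) + c \frac{1}{4} = \frac{2}{3} + \frac{c}{4}$)
$L = 8$ ($L = \sqrt{64} = 8$)
$t{\left(w \right)} 133 + L = \left(\frac{2}{3} + \frac{1}{4} \left(- \frac{1}{11}\right)\right) 133 + 8 = \left(\frac{2}{3} - \frac{1}{44}\right) 133 + 8 = \frac{85}{132} \cdot 133 + 8 = \frac{11305}{132} + 8 = \frac{12361}{132}$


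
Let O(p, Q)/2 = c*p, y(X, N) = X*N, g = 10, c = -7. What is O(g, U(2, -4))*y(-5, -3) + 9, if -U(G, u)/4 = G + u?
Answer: -2091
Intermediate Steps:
y(X, N) = N*X
U(G, u) = -4*G - 4*u (U(G, u) = -4*(G + u) = -4*G - 4*u)
O(p, Q) = -14*p (O(p, Q) = 2*(-7*p) = -14*p)
O(g, U(2, -4))*y(-5, -3) + 9 = (-14*10)*(-3*(-5)) + 9 = -140*15 + 9 = -2100 + 9 = -2091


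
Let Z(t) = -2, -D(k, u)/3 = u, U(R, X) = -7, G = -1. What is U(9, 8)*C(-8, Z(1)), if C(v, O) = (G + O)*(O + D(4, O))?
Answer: 84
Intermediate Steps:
D(k, u) = -3*u
C(v, O) = -2*O*(-1 + O) (C(v, O) = (-1 + O)*(O - 3*O) = (-1 + O)*(-2*O) = -2*O*(-1 + O))
U(9, 8)*C(-8, Z(1)) = -14*(-2)*(1 - 1*(-2)) = -14*(-2)*(1 + 2) = -14*(-2)*3 = -7*(-12) = 84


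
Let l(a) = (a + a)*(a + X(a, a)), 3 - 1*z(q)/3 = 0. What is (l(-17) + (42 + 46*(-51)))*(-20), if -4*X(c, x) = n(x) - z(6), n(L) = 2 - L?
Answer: 32820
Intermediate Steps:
z(q) = 9 (z(q) = 9 - 3*0 = 9 + 0 = 9)
X(c, x) = 7/4 + x/4 (X(c, x) = -((2 - x) - 1*9)/4 = -((2 - x) - 9)/4 = -(-7 - x)/4 = 7/4 + x/4)
l(a) = 2*a*(7/4 + 5*a/4) (l(a) = (a + a)*(a + (7/4 + a/4)) = (2*a)*(7/4 + 5*a/4) = 2*a*(7/4 + 5*a/4))
(l(-17) + (42 + 46*(-51)))*(-20) = ((1/2)*(-17)*(7 + 5*(-17)) + (42 + 46*(-51)))*(-20) = ((1/2)*(-17)*(7 - 85) + (42 - 2346))*(-20) = ((1/2)*(-17)*(-78) - 2304)*(-20) = (663 - 2304)*(-20) = -1641*(-20) = 32820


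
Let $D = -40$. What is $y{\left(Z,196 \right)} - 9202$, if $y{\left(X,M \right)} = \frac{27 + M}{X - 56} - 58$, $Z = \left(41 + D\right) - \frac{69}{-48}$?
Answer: $- \frac{7939388}{857} \approx -9264.2$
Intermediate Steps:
$Z = \frac{39}{16}$ ($Z = \left(41 - 40\right) - \frac{69}{-48} = 1 - - \frac{23}{16} = 1 + \frac{23}{16} = \frac{39}{16} \approx 2.4375$)
$y{\left(X,M \right)} = -58 + \frac{27 + M}{-56 + X}$ ($y{\left(X,M \right)} = \frac{27 + M}{-56 + X} - 58 = -58 + \frac{27 + M}{-56 + X}$)
$y{\left(Z,196 \right)} - 9202 = \frac{3275 + 196 - \frac{1131}{8}}{-56 + \frac{39}{16}} - 9202 = \frac{3275 + 196 - \frac{1131}{8}}{- \frac{857}{16}} - 9202 = \left(- \frac{16}{857}\right) \frac{26637}{8} - 9202 = - \frac{53274}{857} - 9202 = - \frac{7939388}{857}$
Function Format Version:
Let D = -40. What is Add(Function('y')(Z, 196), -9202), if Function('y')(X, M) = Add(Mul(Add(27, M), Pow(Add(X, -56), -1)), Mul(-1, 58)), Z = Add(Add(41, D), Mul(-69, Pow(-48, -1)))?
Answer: Rational(-7939388, 857) ≈ -9264.2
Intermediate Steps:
Z = Rational(39, 16) (Z = Add(Add(41, -40), Mul(-69, Pow(-48, -1))) = Add(1, Mul(-69, Rational(-1, 48))) = Add(1, Rational(23, 16)) = Rational(39, 16) ≈ 2.4375)
Function('y')(X, M) = Add(-58, Mul(Pow(Add(-56, X), -1), Add(27, M))) (Function('y')(X, M) = Add(Mul(Add(27, M), Pow(Add(-56, X), -1)), -58) = Add(Mul(Pow(Add(-56, X), -1), Add(27, M)), -58) = Add(-58, Mul(Pow(Add(-56, X), -1), Add(27, M))))
Add(Function('y')(Z, 196), -9202) = Add(Mul(Pow(Add(-56, Rational(39, 16)), -1), Add(3275, 196, Mul(-58, Rational(39, 16)))), -9202) = Add(Mul(Pow(Rational(-857, 16), -1), Add(3275, 196, Rational(-1131, 8))), -9202) = Add(Mul(Rational(-16, 857), Rational(26637, 8)), -9202) = Add(Rational(-53274, 857), -9202) = Rational(-7939388, 857)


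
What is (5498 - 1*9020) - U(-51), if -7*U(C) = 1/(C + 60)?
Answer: -221885/63 ≈ -3522.0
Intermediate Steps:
U(C) = -1/(7*(60 + C)) (U(C) = -1/(7*(C + 60)) = -1/(7*(60 + C)))
(5498 - 1*9020) - U(-51) = (5498 - 1*9020) - (-1)/(420 + 7*(-51)) = (5498 - 9020) - (-1)/(420 - 357) = -3522 - (-1)/63 = -3522 - 1*(-1/63) = -3522 + 1/63 = -221885/63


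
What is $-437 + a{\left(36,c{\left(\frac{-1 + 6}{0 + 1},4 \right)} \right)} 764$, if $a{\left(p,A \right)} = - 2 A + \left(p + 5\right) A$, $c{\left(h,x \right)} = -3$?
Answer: $-89825$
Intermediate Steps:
$a{\left(p,A \right)} = - 2 A + A \left(5 + p\right)$ ($a{\left(p,A \right)} = - 2 A + \left(5 + p\right) A = - 2 A + A \left(5 + p\right)$)
$-437 + a{\left(36,c{\left(\frac{-1 + 6}{0 + 1},4 \right)} \right)} 764 = -437 + - 3 \left(3 + 36\right) 764 = -437 + \left(-3\right) 39 \cdot 764 = -437 - 89388 = -89825$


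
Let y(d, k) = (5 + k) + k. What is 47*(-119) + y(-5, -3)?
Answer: -5594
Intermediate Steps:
y(d, k) = 5 + 2*k
47*(-119) + y(-5, -3) = 47*(-119) + (5 + 2*(-3)) = -5593 + (5 - 6) = -5593 - 1 = -5594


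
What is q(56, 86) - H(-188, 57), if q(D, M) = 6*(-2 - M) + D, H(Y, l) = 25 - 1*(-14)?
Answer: -511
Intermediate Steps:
H(Y, l) = 39 (H(Y, l) = 25 + 14 = 39)
q(D, M) = -12 + D - 6*M (q(D, M) = (-12 - 6*M) + D = -12 + D - 6*M)
q(56, 86) - H(-188, 57) = (-12 + 56 - 6*86) - 1*39 = (-12 + 56 - 516) - 39 = -472 - 39 = -511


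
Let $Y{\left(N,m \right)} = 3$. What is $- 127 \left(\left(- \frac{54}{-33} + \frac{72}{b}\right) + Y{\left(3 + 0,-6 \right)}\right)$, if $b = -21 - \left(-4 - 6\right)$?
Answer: $\frac{2667}{11} \approx 242.45$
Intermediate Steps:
$b = -11$ ($b = -21 - \left(-4 - 6\right) = -21 - -10 = -21 + 10 = -11$)
$- 127 \left(\left(- \frac{54}{-33} + \frac{72}{b}\right) + Y{\left(3 + 0,-6 \right)}\right) = - 127 \left(\left(- \frac{54}{-33} + \frac{72}{-11}\right) + 3\right) = - 127 \left(\left(\left(-54\right) \left(- \frac{1}{33}\right) + 72 \left(- \frac{1}{11}\right)\right) + 3\right) = - 127 \left(\left(\frac{18}{11} - \frac{72}{11}\right) + 3\right) = - 127 \left(- \frac{54}{11} + 3\right) = \left(-127\right) \left(- \frac{21}{11}\right) = \frac{2667}{11}$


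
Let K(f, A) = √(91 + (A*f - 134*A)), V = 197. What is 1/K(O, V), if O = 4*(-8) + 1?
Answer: -I*√32414/32414 ≈ -0.0055544*I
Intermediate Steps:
O = -31 (O = -32 + 1 = -31)
K(f, A) = √(91 - 134*A + A*f) (K(f, A) = √(91 + (-134*A + A*f)) = √(91 - 134*A + A*f))
1/K(O, V) = 1/(√(91 - 134*197 + 197*(-31))) = 1/(√(91 - 26398 - 6107)) = 1/(√(-32414)) = 1/(I*√32414) = -I*√32414/32414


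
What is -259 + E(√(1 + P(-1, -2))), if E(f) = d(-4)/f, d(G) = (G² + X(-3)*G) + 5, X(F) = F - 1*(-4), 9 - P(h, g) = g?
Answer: -259 + 17*√3/6 ≈ -254.09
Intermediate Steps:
P(h, g) = 9 - g
X(F) = 4 + F (X(F) = F + 4 = 4 + F)
d(G) = 5 + G + G² (d(G) = (G² + (4 - 3)*G) + 5 = (G² + 1*G) + 5 = (G² + G) + 5 = (G + G²) + 5 = 5 + G + G²)
E(f) = 17/f (E(f) = (5 - 4 + (-4)²)/f = (5 - 4 + 16)/f = 17/f)
-259 + E(√(1 + P(-1, -2))) = -259 + 17/(√(1 + (9 - 1*(-2)))) = -259 + 17/(√(1 + (9 + 2))) = -259 + 17/(√(1 + 11)) = -259 + 17/(√12) = -259 + 17/((2*√3)) = -259 + 17*(√3/6) = -259 + 17*√3/6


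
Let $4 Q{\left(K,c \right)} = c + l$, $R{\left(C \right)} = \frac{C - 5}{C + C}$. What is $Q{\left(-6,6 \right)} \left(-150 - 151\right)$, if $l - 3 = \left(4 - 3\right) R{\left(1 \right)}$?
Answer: $- \frac{2107}{4} \approx -526.75$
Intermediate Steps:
$R{\left(C \right)} = \frac{-5 + C}{2 C}$
$l = 1$ ($l = 3 + \left(4 - 3\right) \frac{-5 + 1}{2 \cdot 1} = 3 + 1 \cdot \frac{1}{2} \cdot 1 \left(-4\right) = 3 + 1 \left(-2\right) = 3 - 2 = 1$)
$Q{\left(K,c \right)} = \frac{1}{4} + \frac{c}{4}$ ($Q{\left(K,c \right)} = \frac{c + 1}{4} = \frac{1 + c}{4} = \frac{1}{4} + \frac{c}{4}$)
$Q{\left(-6,6 \right)} \left(-150 - 151\right) = \left(\frac{1}{4} + \frac{1}{4} \cdot 6\right) \left(-150 - 151\right) = \left(\frac{1}{4} + \frac{3}{2}\right) \left(-301\right) = \frac{7}{4} \left(-301\right) = - \frac{2107}{4}$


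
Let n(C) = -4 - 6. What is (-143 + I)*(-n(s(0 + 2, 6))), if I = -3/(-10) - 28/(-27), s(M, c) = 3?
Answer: -38249/27 ≈ -1416.6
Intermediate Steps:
n(C) = -10
I = 361/270 (I = -3*(-⅒) - 28*(-1/27) = 3/10 + 28/27 = 361/270 ≈ 1.3370)
(-143 + I)*(-n(s(0 + 2, 6))) = (-143 + 361/270)*(-1*(-10)) = -38249/270*10 = -38249/27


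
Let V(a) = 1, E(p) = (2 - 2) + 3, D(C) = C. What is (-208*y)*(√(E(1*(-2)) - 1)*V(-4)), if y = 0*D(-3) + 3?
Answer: -624*√2 ≈ -882.47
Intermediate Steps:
E(p) = 3 (E(p) = 0 + 3 = 3)
y = 3 (y = 0*(-3) + 3 = 0 + 3 = 3)
(-208*y)*(√(E(1*(-2)) - 1)*V(-4)) = (-208*3)*(√(3 - 1)*1) = -624*√2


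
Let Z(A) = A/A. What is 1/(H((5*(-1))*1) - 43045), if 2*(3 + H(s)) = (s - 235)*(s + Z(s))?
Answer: -1/42568 ≈ -2.3492e-5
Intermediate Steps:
Z(A) = 1
H(s) = -3 + (1 + s)*(-235 + s)/2 (H(s) = -3 + ((s - 235)*(s + 1))/2 = -3 + ((-235 + s)*(1 + s))/2 = -3 + ((1 + s)*(-235 + s))/2 = -3 + (1 + s)*(-235 + s)/2)
1/(H((5*(-1))*1) - 43045) = 1/((-241/2 + ((5*(-1))*1)²/2 - 117*5*(-1)) - 43045) = 1/((-241/2 + (-5*1)²/2 - (-585)) - 43045) = 1/((-241/2 + (½)*(-5)² - 117*(-5)) - 43045) = 1/((-241/2 + (½)*25 + 585) - 43045) = 1/((-241/2 + 25/2 + 585) - 43045) = 1/(477 - 43045) = 1/(-42568) = -1/42568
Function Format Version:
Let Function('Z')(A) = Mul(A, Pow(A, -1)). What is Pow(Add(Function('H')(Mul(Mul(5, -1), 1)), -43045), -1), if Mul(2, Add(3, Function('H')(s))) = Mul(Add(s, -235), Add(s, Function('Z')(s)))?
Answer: Rational(-1, 42568) ≈ -2.3492e-5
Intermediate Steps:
Function('Z')(A) = 1
Function('H')(s) = Add(-3, Mul(Rational(1, 2), Add(1, s), Add(-235, s))) (Function('H')(s) = Add(-3, Mul(Rational(1, 2), Mul(Add(s, -235), Add(s, 1)))) = Add(-3, Mul(Rational(1, 2), Mul(Add(-235, s), Add(1, s)))) = Add(-3, Mul(Rational(1, 2), Mul(Add(1, s), Add(-235, s)))) = Add(-3, Mul(Rational(1, 2), Add(1, s), Add(-235, s))))
Pow(Add(Function('H')(Mul(Mul(5, -1), 1)), -43045), -1) = Pow(Add(Add(Rational(-241, 2), Mul(Rational(1, 2), Pow(Mul(Mul(5, -1), 1), 2)), Mul(-117, Mul(Mul(5, -1), 1))), -43045), -1) = Pow(Add(Add(Rational(-241, 2), Mul(Rational(1, 2), Pow(Mul(-5, 1), 2)), Mul(-117, Mul(-5, 1))), -43045), -1) = Pow(Add(Add(Rational(-241, 2), Mul(Rational(1, 2), Pow(-5, 2)), Mul(-117, -5)), -43045), -1) = Pow(Add(Add(Rational(-241, 2), Mul(Rational(1, 2), 25), 585), -43045), -1) = Pow(Add(Add(Rational(-241, 2), Rational(25, 2), 585), -43045), -1) = Pow(Add(477, -43045), -1) = Pow(-42568, -1) = Rational(-1, 42568)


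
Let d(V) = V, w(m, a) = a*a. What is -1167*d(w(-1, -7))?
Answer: -57183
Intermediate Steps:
w(m, a) = a**2
-1167*d(w(-1, -7)) = -1167*(-7)**2 = -1167*49 = -57183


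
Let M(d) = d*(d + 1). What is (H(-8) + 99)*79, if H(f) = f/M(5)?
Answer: 116999/15 ≈ 7799.9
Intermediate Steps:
M(d) = d*(1 + d)
H(f) = f/30 (H(f) = f/((5*(1 + 5))) = f/((5*6)) = f/30)
(H(-8) + 99)*79 = ((1/30)*(-8) + 99)*79 = (-4/15 + 99)*79 = (1481/15)*79 = 116999/15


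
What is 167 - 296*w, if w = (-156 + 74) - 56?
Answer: 41015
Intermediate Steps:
w = -138 (w = -82 - 56 = -138)
167 - 296*w = 167 - 296*(-138) = 167 + 40848 = 41015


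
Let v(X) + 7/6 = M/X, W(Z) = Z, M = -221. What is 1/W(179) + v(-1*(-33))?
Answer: -30945/3938 ≈ -7.8580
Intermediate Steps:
v(X) = -7/6 - 221/X
1/W(179) + v(-1*(-33)) = 1/179 + (-7/6 - 221/((-1*(-33)))) = 1/179 + (-7/6 - 221/33) = 1/179 - 173/22 = -30945/3938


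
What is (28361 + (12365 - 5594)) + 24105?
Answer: 59237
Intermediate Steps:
(28361 + (12365 - 5594)) + 24105 = (28361 + 6771) + 24105 = 35132 + 24105 = 59237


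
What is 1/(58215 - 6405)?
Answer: 1/51810 ≈ 1.9301e-5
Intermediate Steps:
1/(58215 - 6405) = 1/51810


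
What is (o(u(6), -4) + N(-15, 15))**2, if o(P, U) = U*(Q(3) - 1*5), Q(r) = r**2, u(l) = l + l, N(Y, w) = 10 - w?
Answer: 441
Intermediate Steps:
u(l) = 2*l
o(P, U) = 4*U (o(P, U) = U*(3**2 - 1*5) = U*(9 - 5) = U*4 = 4*U)
(o(u(6), -4) + N(-15, 15))**2 = (4*(-4) + (10 - 1*15))**2 = (-16 + (10 - 15))**2 = (-16 - 5)**2 = (-21)**2 = 441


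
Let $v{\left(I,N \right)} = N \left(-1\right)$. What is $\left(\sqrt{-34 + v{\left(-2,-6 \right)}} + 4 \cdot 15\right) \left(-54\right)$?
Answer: $-3240 - 108 i \sqrt{7} \approx -3240.0 - 285.74 i$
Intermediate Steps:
$v{\left(I,N \right)} = - N$
$\left(\sqrt{-34 + v{\left(-2,-6 \right)}} + 4 \cdot 15\right) \left(-54\right) = \left(\sqrt{-34 - -6} + 4 \cdot 15\right) \left(-54\right) = \left(\sqrt{-34 + 6} + 60\right) \left(-54\right) = \left(\sqrt{-28} + 60\right) \left(-54\right) = \left(2 i \sqrt{7} + 60\right) \left(-54\right) = \left(60 + 2 i \sqrt{7}\right) \left(-54\right) = -3240 - 108 i \sqrt{7}$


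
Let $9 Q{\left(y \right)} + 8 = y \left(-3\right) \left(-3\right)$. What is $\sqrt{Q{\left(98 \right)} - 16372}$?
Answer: $\frac{i \sqrt{146474}}{3} \approx 127.57 i$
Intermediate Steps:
$Q{\left(y \right)} = - \frac{8}{9} + y$ ($Q{\left(y \right)} = - \frac{8}{9} + \frac{y \left(-3\right) \left(-3\right)}{9} = - \frac{8}{9} + \frac{- 3 y \left(-3\right)}{9} = - \frac{8}{9} + \frac{9 y}{9} = - \frac{8}{9} + y$)
$\sqrt{Q{\left(98 \right)} - 16372} = \sqrt{\left(- \frac{8}{9} + 98\right) - 16372} = \sqrt{\frac{874}{9} - 16372} = \sqrt{- \frac{146474}{9}} = \frac{i \sqrt{146474}}{3}$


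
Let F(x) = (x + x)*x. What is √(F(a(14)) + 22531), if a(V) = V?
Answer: 9*√283 ≈ 151.40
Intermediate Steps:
F(x) = 2*x² (F(x) = (2*x)*x = 2*x²)
√(F(a(14)) + 22531) = √(2*14² + 22531) = √(2*196 + 22531) = √(392 + 22531) = √22923 = 9*√283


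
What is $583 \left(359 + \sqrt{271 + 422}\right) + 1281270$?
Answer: $1490567 + 1749 \sqrt{77} \approx 1.5059 \cdot 10^{6}$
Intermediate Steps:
$583 \left(359 + \sqrt{271 + 422}\right) + 1281270 = 583 \left(359 + \sqrt{693}\right) + 1281270 = 583 \left(359 + 3 \sqrt{77}\right) + 1281270 = \left(209297 + 1749 \sqrt{77}\right) + 1281270 = 1490567 + 1749 \sqrt{77}$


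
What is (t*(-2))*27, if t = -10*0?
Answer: 0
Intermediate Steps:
t = 0
(t*(-2))*27 = (0*(-2))*27 = 0*27 = 0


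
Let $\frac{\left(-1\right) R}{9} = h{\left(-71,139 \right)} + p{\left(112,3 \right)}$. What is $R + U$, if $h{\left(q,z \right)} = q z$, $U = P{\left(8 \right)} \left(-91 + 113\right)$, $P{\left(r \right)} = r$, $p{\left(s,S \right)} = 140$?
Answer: $87737$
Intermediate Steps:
$U = 176$ ($U = 8 \left(-91 + 113\right) = 8 \cdot 22 = 176$)
$R = 87561$ ($R = - 9 \left(\left(-71\right) 139 + 140\right) = - 9 \left(-9869 + 140\right) = \left(-9\right) \left(-9729\right) = 87561$)
$R + U = 87561 + 176 = 87737$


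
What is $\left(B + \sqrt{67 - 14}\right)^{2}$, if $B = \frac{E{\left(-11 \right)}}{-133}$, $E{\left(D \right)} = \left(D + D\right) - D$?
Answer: $\frac{937638}{17689} + \frac{22 \sqrt{53}}{133} \approx 54.211$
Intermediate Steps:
$E{\left(D \right)} = D$ ($E{\left(D \right)} = 2 D - D = D$)
$B = \frac{11}{133}$ ($B = - \frac{11}{-133} = \left(-11\right) \left(- \frac{1}{133}\right) = \frac{11}{133} \approx 0.082707$)
$\left(B + \sqrt{67 - 14}\right)^{2} = \left(\frac{11}{133} + \sqrt{67 - 14}\right)^{2} = \left(\frac{11}{133} + \sqrt{53}\right)^{2}$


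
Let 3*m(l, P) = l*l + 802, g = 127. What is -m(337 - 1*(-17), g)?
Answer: -126118/3 ≈ -42039.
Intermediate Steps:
m(l, P) = 802/3 + l**2/3 (m(l, P) = (l*l + 802)/3 = (l**2 + 802)/3 = (802 + l**2)/3 = 802/3 + l**2/3)
-m(337 - 1*(-17), g) = -(802/3 + (337 - 1*(-17))**2/3) = -(802/3 + (337 + 17)**2/3) = -(802/3 + (1/3)*354**2) = -(802/3 + (1/3)*125316) = -(802/3 + 41772) = -1*126118/3 = -126118/3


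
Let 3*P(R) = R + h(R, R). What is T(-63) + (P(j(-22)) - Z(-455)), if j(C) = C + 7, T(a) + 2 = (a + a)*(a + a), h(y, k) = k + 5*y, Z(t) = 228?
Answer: 15611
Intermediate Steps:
T(a) = -2 + 4*a² (T(a) = -2 + (a + a)*(a + a) = -2 + (2*a)*(2*a) = -2 + 4*a²)
j(C) = 7 + C
P(R) = 7*R/3 (P(R) = (R + (R + 5*R))/3 = (R + 6*R)/3 = (7*R)/3 = 7*R/3)
T(-63) + (P(j(-22)) - Z(-455)) = (-2 + 4*(-63)²) + (7*(7 - 22)/3 - 1*228) = (-2 + 4*3969) + ((7/3)*(-15) - 228) = (-2 + 15876) + (-35 - 228) = 15874 - 263 = 15611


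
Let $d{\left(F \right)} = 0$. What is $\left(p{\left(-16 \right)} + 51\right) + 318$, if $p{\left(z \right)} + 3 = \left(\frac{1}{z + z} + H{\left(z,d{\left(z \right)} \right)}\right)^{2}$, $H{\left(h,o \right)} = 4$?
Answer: $\frac{390913}{1024} \approx 381.75$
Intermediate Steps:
$p{\left(z \right)} = -3 + \left(4 + \frac{1}{2 z}\right)^{2}$ ($p{\left(z \right)} = -3 + \left(\frac{1}{z + z} + 4\right)^{2} = -3 + \left(\frac{1}{2 z} + 4\right)^{2} = -3 + \left(4 + \frac{1}{2 z}\right)^{2}$)
$\left(p{\left(-16 \right)} + 51\right) + 318 = \left(\left(13 + \frac{4}{-16} + \frac{1}{4 \cdot 256}\right) + 51\right) + 318 = \left(\left(13 + 4 \left(- \frac{1}{16}\right) + \frac{1}{4} \cdot \frac{1}{256}\right) + 51\right) + 318 = \left(\left(13 - \frac{1}{4} + \frac{1}{1024}\right) + 51\right) + 318 = \left(\frac{13057}{1024} + 51\right) + 318 = \frac{65281}{1024} + 318 = \frac{390913}{1024}$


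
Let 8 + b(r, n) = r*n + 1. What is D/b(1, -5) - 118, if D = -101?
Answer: -1315/12 ≈ -109.58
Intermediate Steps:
b(r, n) = -7 + n*r (b(r, n) = -8 + (r*n + 1) = -8 + (n*r + 1) = -8 + (1 + n*r) = -7 + n*r)
D/b(1, -5) - 118 = -101/(-7 - 5*1) - 118 = -101/(-7 - 5) - 118 = -101/(-12) - 118 = -101*(-1/12) - 118 = 101/12 - 118 = -1315/12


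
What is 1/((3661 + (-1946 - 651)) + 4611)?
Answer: 1/5675 ≈ 0.00017621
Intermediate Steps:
1/((3661 + (-1946 - 651)) + 4611) = 1/((3661 - 2597) + 4611) = 1/(1064 + 4611) = 1/5675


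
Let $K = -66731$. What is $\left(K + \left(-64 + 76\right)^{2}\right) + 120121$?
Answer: $53534$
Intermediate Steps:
$\left(K + \left(-64 + 76\right)^{2}\right) + 120121 = \left(-66731 + \left(-64 + 76\right)^{2}\right) + 120121 = \left(-66731 + 12^{2}\right) + 120121 = \left(-66731 + 144\right) + 120121 = -66587 + 120121 = 53534$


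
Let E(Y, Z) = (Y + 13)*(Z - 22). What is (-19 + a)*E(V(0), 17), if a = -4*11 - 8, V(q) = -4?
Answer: 3195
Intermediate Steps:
E(Y, Z) = (-22 + Z)*(13 + Y) (E(Y, Z) = (13 + Y)*(-22 + Z) = (-22 + Z)*(13 + Y))
a = -52 (a = -44 - 8 = -52)
(-19 + a)*E(V(0), 17) = (-19 - 52)*(-286 - 22*(-4) + 13*17 - 4*17) = -71*(-286 + 88 + 221 - 68) = -71*(-45) = 3195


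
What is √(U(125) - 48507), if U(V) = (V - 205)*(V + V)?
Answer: I*√68507 ≈ 261.74*I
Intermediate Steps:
U(V) = 2*V*(-205 + V) (U(V) = (-205 + V)*(2*V) = 2*V*(-205 + V))
√(U(125) - 48507) = √(2*125*(-205 + 125) - 48507) = √(2*125*(-80) - 48507) = √(-20000 - 48507) = √(-68507) = I*√68507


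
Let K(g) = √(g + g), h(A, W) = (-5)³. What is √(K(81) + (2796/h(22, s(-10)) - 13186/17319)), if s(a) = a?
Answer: √(-4335999907530 + 1687206155625*√2)/432975 ≈ 3.2251*I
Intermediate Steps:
h(A, W) = -125
K(g) = √2*√g (K(g) = √(2*g) = √2*√g)
√(K(81) + (2796/h(22, s(-10)) - 13186/17319)) = √(√2*√81 + (2796/(-125) - 13186/17319)) = √(√2*9 + (2796*(-1/125) - 13186*1/17319)) = √(9*√2 + (-2796/125 - 13186/17319)) = √(9*√2 - 50072174/2164875) = √(-50072174/2164875 + 9*√2)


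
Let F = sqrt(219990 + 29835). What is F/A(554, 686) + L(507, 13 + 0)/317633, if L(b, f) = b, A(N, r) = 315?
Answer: 507/317633 + sqrt(9993)/63 ≈ 1.5883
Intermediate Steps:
F = 5*sqrt(9993) (F = sqrt(249825) = 5*sqrt(9993) ≈ 499.83)
F/A(554, 686) + L(507, 13 + 0)/317633 = (5*sqrt(9993))/315 + 507/317633 = (5*sqrt(9993))*(1/315) + 507*(1/317633) = sqrt(9993)/63 + 507/317633 = 507/317633 + sqrt(9993)/63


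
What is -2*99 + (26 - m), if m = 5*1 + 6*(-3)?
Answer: -159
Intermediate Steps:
m = -13 (m = 5 - 18 = -13)
-2*99 + (26 - m) = -2*99 + (26 - 1*(-13)) = -198 + (26 + 13) = -198 + 39 = -159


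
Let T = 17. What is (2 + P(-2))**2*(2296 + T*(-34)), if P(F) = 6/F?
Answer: 1718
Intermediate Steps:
(2 + P(-2))**2*(2296 + T*(-34)) = (2 + 6/(-2))**2*(2296 + 17*(-34)) = (2 + 6*(-1/2))**2*(2296 - 578) = (2 - 3)**2*1718 = (-1)**2*1718 = 1*1718 = 1718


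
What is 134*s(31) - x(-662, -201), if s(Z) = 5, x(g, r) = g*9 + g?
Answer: 7290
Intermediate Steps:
x(g, r) = 10*g (x(g, r) = 9*g + g = 10*g)
134*s(31) - x(-662, -201) = 134*5 - 10*(-662) = 670 - 1*(-6620) = 670 + 6620 = 7290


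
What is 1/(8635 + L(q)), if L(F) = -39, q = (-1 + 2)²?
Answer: 1/8596 ≈ 0.00011633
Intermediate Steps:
q = 1 (q = 1² = 1)
1/(8635 + L(q)) = 1/(8635 - 39) = 1/8596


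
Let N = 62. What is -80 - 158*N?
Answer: -9876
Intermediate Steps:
-80 - 158*N = -80 - 158*62 = -80 - 9796 = -9876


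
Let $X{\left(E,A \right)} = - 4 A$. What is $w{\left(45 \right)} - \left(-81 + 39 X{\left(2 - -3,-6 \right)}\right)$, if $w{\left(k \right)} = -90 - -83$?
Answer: $-862$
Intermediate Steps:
$w{\left(k \right)} = -7$ ($w{\left(k \right)} = -90 + 83 = -7$)
$w{\left(45 \right)} - \left(-81 + 39 X{\left(2 - -3,-6 \right)}\right) = -7 + \left(- 39 \left(\left(-4\right) \left(-6\right)\right) + 81\right) = -7 + \left(\left(-39\right) 24 + 81\right) = -7 + \left(-936 + 81\right) = -7 - 855 = -862$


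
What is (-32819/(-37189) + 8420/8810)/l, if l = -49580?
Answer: -60226677/1624414776220 ≈ -3.7076e-5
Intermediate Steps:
(-32819/(-37189) + 8420/8810)/l = (-32819/(-37189) + 8420/8810)/(-49580) = (-32819*(-1/37189) + 8420*(1/8810))*(-1/49580) = (32819/37189 + 842/881)*(-1/49580) = (60226677/32763509)*(-1/49580) = -60226677/1624414776220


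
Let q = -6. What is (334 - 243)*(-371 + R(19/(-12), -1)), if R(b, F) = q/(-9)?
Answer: -101101/3 ≈ -33700.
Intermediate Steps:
R(b, F) = ⅔ (R(b, F) = -6/(-9) = -6*(-⅑) = ⅔)
(334 - 243)*(-371 + R(19/(-12), -1)) = (334 - 243)*(-371 + ⅔) = 91*(-1111/3) = -101101/3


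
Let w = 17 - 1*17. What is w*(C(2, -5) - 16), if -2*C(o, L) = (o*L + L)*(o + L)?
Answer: 0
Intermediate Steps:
C(o, L) = -(L + o)*(L + L*o)/2 (C(o, L) = -(o*L + L)*(o + L)/2 = -(L*o + L)*(L + o)/2 = -(L + L*o)*(L + o)/2 = -(L + o)*(L + L*o)/2)
w = 0 (w = 17 - 17 = 0)
w*(C(2, -5) - 16) = 0*(-½*(-5)*(-5 + 2 + 2² - 5*2) - 16) = 0*(-½*(-5)*(-5 + 2 + 4 - 10) - 16) = 0*(-½*(-5)*(-9) - 16) = 0*(-45/2 - 16) = 0*(-77/2) = 0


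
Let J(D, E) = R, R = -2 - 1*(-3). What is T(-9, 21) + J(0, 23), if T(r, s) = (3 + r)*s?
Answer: -125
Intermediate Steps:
R = 1 (R = -2 + 3 = 1)
J(D, E) = 1
T(r, s) = s*(3 + r)
T(-9, 21) + J(0, 23) = 21*(3 - 9) + 1 = 21*(-6) + 1 = -126 + 1 = -125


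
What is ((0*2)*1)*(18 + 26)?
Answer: 0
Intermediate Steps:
((0*2)*1)*(18 + 26) = (0*1)*44 = 0*44 = 0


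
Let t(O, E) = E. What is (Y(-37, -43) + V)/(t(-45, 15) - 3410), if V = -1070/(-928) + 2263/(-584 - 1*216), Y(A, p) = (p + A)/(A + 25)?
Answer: -347369/236292000 ≈ -0.0014701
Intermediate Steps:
Y(A, p) = (A + p)/(25 + A)
V = -38877/23200 (V = -1070*(-1/928) + 2263/(-584 - 216) = 535/464 + 2263/(-800) = 535/464 + 2263*(-1/800) = 535/464 - 2263/800 = -38877/23200 ≈ -1.6757)
(Y(-37, -43) + V)/(t(-45, 15) - 3410) = ((-37 - 43)/(25 - 37) - 38877/23200)/(15 - 3410) = (-80/(-12) - 38877/23200)/(-3395) = (-1/12*(-80) - 38877/23200)*(-1/3395) = (20/3 - 38877/23200)*(-1/3395) = (347369/69600)*(-1/3395) = -347369/236292000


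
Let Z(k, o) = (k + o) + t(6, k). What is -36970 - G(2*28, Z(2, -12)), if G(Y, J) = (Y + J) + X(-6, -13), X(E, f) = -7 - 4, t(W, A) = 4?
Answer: -37009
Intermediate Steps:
X(E, f) = -11
Z(k, o) = 4 + k + o (Z(k, o) = (k + o) + 4 = 4 + k + o)
G(Y, J) = -11 + J + Y (G(Y, J) = (Y + J) - 11 = (J + Y) - 11 = -11 + J + Y)
-36970 - G(2*28, Z(2, -12)) = -36970 - (-11 + (4 + 2 - 12) + 2*28) = -36970 - (-11 - 6 + 56) = -36970 - 1*39 = -36970 - 39 = -37009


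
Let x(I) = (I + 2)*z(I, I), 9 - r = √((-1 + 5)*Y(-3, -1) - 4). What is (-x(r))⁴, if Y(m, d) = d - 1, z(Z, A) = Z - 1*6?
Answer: -497007 + 4494672*I*√3 ≈ -4.9701e+5 + 7.785e+6*I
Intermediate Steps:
z(Z, A) = -6 + Z (z(Z, A) = Z - 6 = -6 + Z)
Y(m, d) = -1 + d
r = 9 - 2*I*√3 (r = 9 - √((-1 + 5)*(-1 - 1) - 4) = 9 - √(4*(-2) - 4) = 9 - √(-8 - 4) = 9 - √(-12) = 9 - 2*I*√3 ≈ 9.0 - 3.4641*I)
x(I) = (-6 + I)*(2 + I) (x(I) = (I + 2)*(-6 + I) = (2 + I)*(-6 + I) = (-6 + I)*(2 + I))
(-x(r))⁴ = (-(-6 + (9 - 2*I*√3))*(2 + (9 - 2*I*√3)))⁴ = (-(3 - 2*I*√3)*(11 - 2*I*√3))⁴ = (3 - 2*I*√3)⁴*(11 - 2*I*√3)⁴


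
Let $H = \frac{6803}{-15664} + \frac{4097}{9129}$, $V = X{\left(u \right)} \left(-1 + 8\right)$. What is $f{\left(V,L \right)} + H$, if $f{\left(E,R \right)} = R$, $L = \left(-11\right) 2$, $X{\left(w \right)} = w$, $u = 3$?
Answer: $- \frac{184932683}{8411568} \approx -21.986$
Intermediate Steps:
$L = -22$
$V = 21$ ($V = 3 \left(-1 + 8\right) = 3 \cdot 7 = 21$)
$H = \frac{121813}{8411568}$ ($H = 6803 \left(- \frac{1}{15664}\right) + 4097 \cdot \frac{1}{9129} = - \frac{6803}{15664} + \frac{241}{537} = \frac{121813}{8411568} \approx 0.014482$)
$f{\left(V,L \right)} + H = -22 + \frac{121813}{8411568} = - \frac{184932683}{8411568}$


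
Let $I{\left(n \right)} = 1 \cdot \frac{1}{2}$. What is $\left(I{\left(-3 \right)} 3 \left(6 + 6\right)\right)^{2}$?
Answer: $324$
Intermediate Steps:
$I{\left(n \right)} = \frac{1}{2}$ ($I{\left(n \right)} = 1 \cdot \frac{1}{2} = \frac{1}{2}$)
$\left(I{\left(-3 \right)} 3 \left(6 + 6\right)\right)^{2} = \left(\frac{3 \left(6 + 6\right)}{2}\right)^{2} = \left(\frac{3 \cdot 12}{2}\right)^{2} = \left(\frac{1}{2} \cdot 36\right)^{2} = 18^{2} = 324$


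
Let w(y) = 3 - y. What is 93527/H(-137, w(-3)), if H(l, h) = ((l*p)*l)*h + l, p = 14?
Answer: 93527/1576459 ≈ 0.059327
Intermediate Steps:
H(l, h) = l + 14*h*l² (H(l, h) = ((l*14)*l)*h + l = ((14*l)*l)*h + l = (14*l²)*h + l = 14*h*l² + l = l + 14*h*l²)
93527/H(-137, w(-3)) = 93527/((-137*(1 + 14*(3 - 1*(-3))*(-137)))) = 93527/((-137*(1 + 14*(3 + 3)*(-137)))) = 93527/((-137*(1 + 14*6*(-137)))) = 93527/((-137*(1 - 11508))) = 93527/((-137*(-11507))) = 93527/1576459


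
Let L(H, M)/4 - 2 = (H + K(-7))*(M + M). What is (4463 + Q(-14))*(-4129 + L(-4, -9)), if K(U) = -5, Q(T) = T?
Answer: -15451377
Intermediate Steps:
L(H, M) = 8 + 8*M*(-5 + H) (L(H, M) = 8 + 4*((H - 5)*(M + M)) = 8 + 4*((-5 + H)*(2*M)) = 8 + 4*(2*M*(-5 + H)) = 8 + 8*M*(-5 + H))
(4463 + Q(-14))*(-4129 + L(-4, -9)) = (4463 - 14)*(-4129 + (8 - 40*(-9) + 8*(-4)*(-9))) = 4449*(-4129 + (8 + 360 + 288)) = 4449*(-4129 + 656) = 4449*(-3473) = -15451377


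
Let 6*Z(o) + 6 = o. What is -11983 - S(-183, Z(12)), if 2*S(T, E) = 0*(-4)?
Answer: -11983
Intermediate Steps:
Z(o) = -1 + o/6
S(T, E) = 0 (S(T, E) = (0*(-4))/2 = (½)*0 = 0)
-11983 - S(-183, Z(12)) = -11983 - 1*0 = -11983 + 0 = -11983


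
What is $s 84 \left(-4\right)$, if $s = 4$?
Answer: $-1344$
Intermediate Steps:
$s 84 \left(-4\right) = 4 \cdot 84 \left(-4\right) = 336 \left(-4\right) = -1344$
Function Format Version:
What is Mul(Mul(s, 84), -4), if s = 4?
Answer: -1344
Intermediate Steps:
Mul(Mul(s, 84), -4) = Mul(Mul(4, 84), -4) = Mul(336, -4) = -1344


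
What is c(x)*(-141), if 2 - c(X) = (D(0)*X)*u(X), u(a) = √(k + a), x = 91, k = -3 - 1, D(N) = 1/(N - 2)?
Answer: -282 - 12831*√87/2 ≈ -60122.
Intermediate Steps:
D(N) = 1/(-2 + N)
k = -4
u(a) = √(-4 + a)
c(X) = 2 + X*√(-4 + X)/2 (c(X) = 2 - X/(-2 + 0)*√(-4 + X) = 2 - X/(-2)*√(-4 + X) = 2 - (-X/2)*√(-4 + X) = 2 - (-1)*X*√(-4 + X)/2 = 2 + X*√(-4 + X)/2)
c(x)*(-141) = (2 + (½)*91*√(-4 + 91))*(-141) = (2 + (½)*91*√87)*(-141) = (2 + 91*√87/2)*(-141) = -282 - 12831*√87/2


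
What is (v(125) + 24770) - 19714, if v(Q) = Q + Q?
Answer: 5306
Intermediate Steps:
v(Q) = 2*Q
(v(125) + 24770) - 19714 = (2*125 + 24770) - 19714 = (250 + 24770) - 19714 = 25020 - 19714 = 5306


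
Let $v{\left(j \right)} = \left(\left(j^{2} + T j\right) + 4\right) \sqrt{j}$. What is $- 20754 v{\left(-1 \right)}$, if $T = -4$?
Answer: $- 186786 i \approx - 1.8679 \cdot 10^{5} i$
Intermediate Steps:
$v{\left(j \right)} = \sqrt{j} \left(4 + j^{2} - 4 j\right)$ ($v{\left(j \right)} = \left(\left(j^{2} - 4 j\right) + 4\right) \sqrt{j} = \left(4 + j^{2} - 4 j\right) \sqrt{j} = \sqrt{j} \left(4 + j^{2} - 4 j\right)$)
$- 20754 v{\left(-1 \right)} = - 20754 \sqrt{-1} \left(4 + \left(-1\right)^{2} - -4\right) = - 20754 i \left(4 + 1 + 4\right) = - 20754 i 9 = - 20754 \cdot 9 i = - 186786 i$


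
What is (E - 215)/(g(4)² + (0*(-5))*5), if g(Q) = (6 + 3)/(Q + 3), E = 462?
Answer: 12103/81 ≈ 149.42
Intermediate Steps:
g(Q) = 9/(3 + Q)
(E - 215)/(g(4)² + (0*(-5))*5) = (462 - 215)/((9/(3 + 4))² + (0*(-5))*5) = 247/((9/7)² + 0*5) = 247/((9*(⅐))² + 0) = 247/((9/7)² + 0) = 247/(81/49 + 0) = 247/(81/49) = 247*(49/81) = 12103/81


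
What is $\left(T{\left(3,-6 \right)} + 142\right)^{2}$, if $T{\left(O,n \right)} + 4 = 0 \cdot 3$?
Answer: $19044$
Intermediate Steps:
$T{\left(O,n \right)} = -4$ ($T{\left(O,n \right)} = -4 + 0 \cdot 3 = -4 + 0 = -4$)
$\left(T{\left(3,-6 \right)} + 142\right)^{2} = \left(-4 + 142\right)^{2} = 138^{2} = 19044$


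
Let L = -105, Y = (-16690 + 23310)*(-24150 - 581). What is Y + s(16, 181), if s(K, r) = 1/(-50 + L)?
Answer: -25376479101/155 ≈ -1.6372e+8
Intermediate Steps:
Y = -163719220 (Y = 6620*(-24731) = -163719220)
s(K, r) = -1/155 (s(K, r) = 1/(-50 - 105) = 1/(-155) = -1/155)
Y + s(16, 181) = -163719220 - 1/155 = -25376479101/155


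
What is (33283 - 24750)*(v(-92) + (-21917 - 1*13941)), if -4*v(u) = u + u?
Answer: -305583796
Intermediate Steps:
v(u) = -u/2 (v(u) = -(u + u)/4 = -u/2)
(33283 - 24750)*(v(-92) + (-21917 - 1*13941)) = (33283 - 24750)*(-1/2*(-92) + (-21917 - 1*13941)) = 8533*(46 + (-21917 - 13941)) = 8533*(46 - 35858) = 8533*(-35812) = -305583796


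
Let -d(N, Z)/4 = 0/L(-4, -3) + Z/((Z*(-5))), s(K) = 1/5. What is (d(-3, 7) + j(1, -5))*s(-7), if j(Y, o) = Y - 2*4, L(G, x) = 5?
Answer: -31/25 ≈ -1.2400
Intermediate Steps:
s(K) = 1/5
j(Y, o) = -8 + Y (j(Y, o) = Y - 8 = -8 + Y)
d(N, Z) = 4/5 (d(N, Z) = -4*(0/5 + Z/((Z*(-5)))) = -4*(0*(1/5) + Z/((-5*Z))) = -4*(0 + Z*(-1/(5*Z))) = -4*(0 - 1/5) = -4*(-1/5) = 4/5)
(d(-3, 7) + j(1, -5))*s(-7) = (4/5 + (-8 + 1))*(1/5) = (4/5 - 7)*(1/5) = -31/5*1/5 = -31/25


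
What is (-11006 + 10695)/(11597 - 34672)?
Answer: 311/23075 ≈ 0.013478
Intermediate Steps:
(-11006 + 10695)/(11597 - 34672) = -311/(-23075) = -311*(-1/23075) = 311/23075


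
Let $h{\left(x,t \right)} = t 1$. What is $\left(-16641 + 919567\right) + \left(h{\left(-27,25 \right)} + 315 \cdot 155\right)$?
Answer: $951776$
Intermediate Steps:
$h{\left(x,t \right)} = t$
$\left(-16641 + 919567\right) + \left(h{\left(-27,25 \right)} + 315 \cdot 155\right) = \left(-16641 + 919567\right) + \left(25 + 315 \cdot 155\right) = 902926 + \left(25 + 48825\right) = 902926 + 48850 = 951776$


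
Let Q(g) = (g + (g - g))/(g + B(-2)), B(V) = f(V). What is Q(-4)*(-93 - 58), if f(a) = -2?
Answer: -302/3 ≈ -100.67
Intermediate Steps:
B(V) = -2
Q(g) = g/(-2 + g) (Q(g) = (g + (g - g))/(g - 2) = (g + 0)/(-2 + g) = g/(-2 + g))
Q(-4)*(-93 - 58) = (-4/(-2 - 4))*(-93 - 58) = -4/(-6)*(-151) = -4*(-⅙)*(-151) = (⅔)*(-151) = -302/3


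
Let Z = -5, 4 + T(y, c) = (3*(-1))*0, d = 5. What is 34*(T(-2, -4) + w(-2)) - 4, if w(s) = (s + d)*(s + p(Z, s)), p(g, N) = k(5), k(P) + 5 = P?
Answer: -344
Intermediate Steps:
k(P) = -5 + P
T(y, c) = -4 (T(y, c) = -4 + (3*(-1))*0 = -4 - 3*0 = -4 + 0 = -4)
p(g, N) = 0 (p(g, N) = -5 + 5 = 0)
w(s) = s*(5 + s) (w(s) = (s + 5)*(s + 0) = (5 + s)*s = s*(5 + s))
34*(T(-2, -4) + w(-2)) - 4 = 34*(-4 - 2*(5 - 2)) - 4 = 34*(-4 - 2*3) - 4 = 34*(-4 - 6) - 4 = 34*(-10) - 4 = -340 - 4 = -344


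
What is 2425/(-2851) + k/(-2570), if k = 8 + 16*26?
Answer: -3720537/3663535 ≈ -1.0156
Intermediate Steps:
k = 424 (k = 8 + 416 = 424)
2425/(-2851) + k/(-2570) = 2425/(-2851) + 424/(-2570) = 2425*(-1/2851) + 424*(-1/2570) = -2425/2851 - 212/1285 = -3720537/3663535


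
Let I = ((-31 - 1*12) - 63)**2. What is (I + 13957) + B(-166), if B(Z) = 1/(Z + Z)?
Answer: 8364075/332 ≈ 25193.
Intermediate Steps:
B(Z) = 1/(2*Z)
I = 11236 (I = ((-31 - 12) - 63)**2 = (-43 - 63)**2 = (-106)**2 = 11236)
(I + 13957) + B(-166) = (11236 + 13957) + (1/2)/(-166) = 25193 + (1/2)*(-1/166) = 25193 - 1/332 = 8364075/332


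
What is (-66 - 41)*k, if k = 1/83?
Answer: -107/83 ≈ -1.2892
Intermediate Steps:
k = 1/83 ≈ 0.012048
(-66 - 41)*k = (-66 - 41)*(1/83) = -107*1/83 = -107/83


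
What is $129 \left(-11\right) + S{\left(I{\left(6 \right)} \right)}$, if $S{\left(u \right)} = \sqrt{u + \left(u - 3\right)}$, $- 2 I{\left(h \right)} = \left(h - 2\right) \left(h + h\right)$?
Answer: $-1419 + i \sqrt{51} \approx -1419.0 + 7.1414 i$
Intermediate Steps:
$I{\left(h \right)} = - h \left(-2 + h\right)$ ($I{\left(h \right)} = - \frac{\left(h - 2\right) \left(h + h\right)}{2} = - \frac{\left(-2 + h\right) 2 h}{2} = - \frac{2 h \left(-2 + h\right)}{2} = - h \left(-2 + h\right)$)
$S{\left(u \right)} = \sqrt{-3 + 2 u}$ ($S{\left(u \right)} = \sqrt{u + \left(-3 + u\right)} = \sqrt{-3 + 2 u}$)
$129 \left(-11\right) + S{\left(I{\left(6 \right)} \right)} = 129 \left(-11\right) + \sqrt{-3 + 2 \cdot 6 \left(2 - 6\right)} = -1419 + \sqrt{-3 + 2 \cdot 6 \left(2 - 6\right)} = -1419 + \sqrt{-3 + 2 \cdot 6 \left(-4\right)} = -1419 + \sqrt{-3 + 2 \left(-24\right)} = -1419 + \sqrt{-3 - 48} = -1419 + \sqrt{-51} = -1419 + i \sqrt{51}$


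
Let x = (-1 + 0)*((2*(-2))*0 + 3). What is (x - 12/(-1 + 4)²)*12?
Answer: -52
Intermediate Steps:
x = -3 (x = -(-4*0 + 3) = -(0 + 3) = -1*3 = -3)
(x - 12/(-1 + 4)²)*12 = (-3 - 12/(-1 + 4)²)*12 = (-3 - 12/(3²))*12 = (-3 - 12/9)*12 = (-3 - 12*⅑)*12 = (-3 - 4/3)*12 = -13/3*12 = -52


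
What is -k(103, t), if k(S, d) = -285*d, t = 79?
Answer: 22515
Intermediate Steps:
-k(103, t) = -(-285)*79 = -1*(-22515) = 22515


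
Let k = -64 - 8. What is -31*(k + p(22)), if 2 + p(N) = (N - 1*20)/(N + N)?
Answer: 50437/22 ≈ 2292.6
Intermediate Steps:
k = -72
p(N) = -2 + (-20 + N)/(2*N) (p(N) = -2 + (N - 1*20)/(N + N) = -2 + (N - 20)/((2*N)) = -2 + (-20 + N)*(1/(2*N)) = -2 + (-20 + N)/(2*N))
-31*(k + p(22)) = -31*(-72 + (-3/2 - 10/22)) = -31*(-72 + (-3/2 - 10*1/22)) = -31*(-72 + (-3/2 - 5/11)) = -31*(-72 - 43/22) = -31*(-1627/22) = 50437/22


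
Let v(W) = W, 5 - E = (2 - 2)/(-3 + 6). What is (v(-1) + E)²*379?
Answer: 6064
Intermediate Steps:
E = 5 (E = 5 - (2 - 2)/(-3 + 6) = 5 - 0/3 = 5 - 1*0 = 5 + 0 = 5)
(v(-1) + E)²*379 = (-1 + 5)²*379 = 4²*379 = 16*379 = 6064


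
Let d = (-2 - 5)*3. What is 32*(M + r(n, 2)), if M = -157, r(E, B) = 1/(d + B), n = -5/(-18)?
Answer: -95488/19 ≈ -5025.7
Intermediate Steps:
n = 5/18 (n = -5*(-1/18) = 5/18 ≈ 0.27778)
d = -21 (d = -7*3 = -21)
r(E, B) = 1/(-21 + B)
32*(M + r(n, 2)) = 32*(-157 + 1/(-21 + 2)) = 32*(-157 + 1/(-19)) = 32*(-157 - 1/19) = 32*(-2984/19) = -95488/19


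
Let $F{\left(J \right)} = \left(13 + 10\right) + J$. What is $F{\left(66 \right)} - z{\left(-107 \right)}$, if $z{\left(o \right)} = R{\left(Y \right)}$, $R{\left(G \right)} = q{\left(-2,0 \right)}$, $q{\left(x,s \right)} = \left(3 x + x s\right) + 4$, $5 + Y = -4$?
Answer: $91$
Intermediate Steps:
$Y = -9$ ($Y = -5 - 4 = -9$)
$q{\left(x,s \right)} = 4 + 3 x + s x$ ($q{\left(x,s \right)} = \left(3 x + s x\right) + 4 = 4 + 3 x + s x$)
$R{\left(G \right)} = -2$ ($R{\left(G \right)} = 4 + 3 \left(-2\right) + 0 \left(-2\right) = 4 - 6 + 0 = -2$)
$z{\left(o \right)} = -2$
$F{\left(J \right)} = 23 + J$
$F{\left(66 \right)} - z{\left(-107 \right)} = \left(23 + 66\right) - -2 = 89 + 2 = 91$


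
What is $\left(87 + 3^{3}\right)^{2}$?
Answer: $12996$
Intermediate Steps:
$\left(87 + 3^{3}\right)^{2} = \left(87 + 27\right)^{2} = 114^{2} = 12996$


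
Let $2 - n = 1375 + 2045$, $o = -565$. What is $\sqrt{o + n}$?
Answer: $i \sqrt{3983} \approx 63.111 i$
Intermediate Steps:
$n = -3418$ ($n = 2 - \left(1375 + 2045\right) = 2 - 3420 = -3418$)
$\sqrt{o + n} = \sqrt{-565 - 3418} = \sqrt{-3983} = i \sqrt{3983}$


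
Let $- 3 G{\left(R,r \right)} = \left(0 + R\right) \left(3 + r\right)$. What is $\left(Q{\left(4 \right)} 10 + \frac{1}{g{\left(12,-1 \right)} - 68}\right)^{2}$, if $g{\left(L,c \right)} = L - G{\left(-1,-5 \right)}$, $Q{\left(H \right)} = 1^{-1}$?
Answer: $\frac{2745649}{27556} \approx 99.639$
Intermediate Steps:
$Q{\left(H \right)} = 1$
$G{\left(R,r \right)} = - \frac{R \left(3 + r\right)}{3}$ ($G{\left(R,r \right)} = - \frac{\left(0 + R\right) \left(3 + r\right)}{3} = - \frac{R \left(3 + r\right)}{3}$)
$g{\left(L,c \right)} = \frac{2}{3} + L$ ($g{\left(L,c \right)} = L - \left(- \frac{1}{3}\right) \left(-1\right) \left(3 - 5\right) = L - \left(- \frac{1}{3}\right) \left(-1\right) \left(-2\right) = L - - \frac{2}{3} = L + \frac{2}{3} = \frac{2}{3} + L$)
$\left(Q{\left(4 \right)} 10 + \frac{1}{g{\left(12,-1 \right)} - 68}\right)^{2} = \left(1 \cdot 10 + \frac{1}{\left(\frac{2}{3} + 12\right) - 68}\right)^{2} = \left(10 + \frac{1}{\frac{38}{3} - 68}\right)^{2} = \left(10 + \frac{1}{- \frac{166}{3}}\right)^{2} = \left(10 - \frac{3}{166}\right)^{2} = \left(\frac{1657}{166}\right)^{2} = \frac{2745649}{27556}$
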